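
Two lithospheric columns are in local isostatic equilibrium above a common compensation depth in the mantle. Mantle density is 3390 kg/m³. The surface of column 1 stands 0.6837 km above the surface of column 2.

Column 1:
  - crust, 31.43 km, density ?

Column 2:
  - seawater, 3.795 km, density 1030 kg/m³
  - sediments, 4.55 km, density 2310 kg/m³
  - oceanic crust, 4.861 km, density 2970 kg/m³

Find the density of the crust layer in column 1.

2810 kg/m³

Take the compensation level at the base of the deeper column (depth z_c below the surface of column 1) and equate Σ ρ_i t_i down to z_c; mantle fills any gap and the z_c terms cancel.
Column 1: 31.43×ρ + (z_c − 31.43)×3390
Column 2: 0.6837×0 + 3.795×1030 + 4.55×2310 + 4.861×2970 + (z_c − 0.6837 − 13.206)×3390
The z_c×3390 term appears on both sides and cancels. Collect the known terms of each column as K = Σ(ρt)_known − 3390 × (depth of known layers): K_1 = 0 − 3390×31.43 = −106547.7; K_2 = 28856.52 − 3390×(0.6837 + 13.206) = −18229.563.
Balance: K_1 + 31.43×ρ = K_2, so ρ = (K_2 − K_1)/31.43 = 88318.1/31.43 = 2810 kg/m³.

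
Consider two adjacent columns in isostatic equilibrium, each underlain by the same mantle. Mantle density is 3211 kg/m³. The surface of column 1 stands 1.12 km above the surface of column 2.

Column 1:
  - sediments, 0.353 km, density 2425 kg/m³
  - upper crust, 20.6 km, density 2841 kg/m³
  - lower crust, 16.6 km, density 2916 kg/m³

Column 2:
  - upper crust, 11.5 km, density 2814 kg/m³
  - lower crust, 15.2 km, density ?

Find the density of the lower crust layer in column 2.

2910 kg/m³

Take the compensation level at the base of the deeper column (depth z_c below the surface of column 1) and equate Σ ρ_i t_i down to z_c; mantle fills any gap and the z_c terms cancel.
Column 1: 0.353×2425 + 20.6×2841 + 16.6×2916 + (z_c − 37.553)×3211
Column 2: 1.12×0 + 11.5×2814 + 15.2×ρ + (z_c − 1.12 − 26.7)×3211
The z_c×3211 term appears on both sides and cancels. Collect the known terms of each column as K = Σ(ρt)_known − 3211 × (depth of known layers): K_1 = 107786.225 − 3211×37.553 = −12796.458; K_2 = 32361 − 3211×(1.12 + 26.7) = −56969.02.
Balance: K_1 = K_2 + 15.2×ρ, so ρ = (K_1 − K_2)/15.2 = 44172.6/15.2 = 2910 kg/m³.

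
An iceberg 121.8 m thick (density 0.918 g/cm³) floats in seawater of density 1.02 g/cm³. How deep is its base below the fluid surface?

110 m

Draft d = t ρ_obj/ρ_fluid = 121.8 m × 0.918/1.02 = 110 m.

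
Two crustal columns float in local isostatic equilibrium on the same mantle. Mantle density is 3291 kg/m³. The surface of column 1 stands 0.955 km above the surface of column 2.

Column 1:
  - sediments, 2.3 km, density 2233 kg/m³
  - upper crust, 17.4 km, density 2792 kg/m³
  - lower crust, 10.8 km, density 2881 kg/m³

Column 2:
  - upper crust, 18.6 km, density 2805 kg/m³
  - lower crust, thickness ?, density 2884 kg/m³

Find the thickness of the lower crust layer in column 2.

Take the compensation level at the base of the deeper column (depth z_c below the surface of column 1) and equate Σ ρ_i t_i down to z_c; mantle fills any gap and the z_c terms cancel.
Column 1: 2.3×2233 + 17.4×2792 + 10.8×2881 + (z_c − 30.5)×3291
Column 2: 0.955×0 + 18.6×2805 + x×2884 + (z_c − 0.955 − 18.6 − x)×3291
The z_c×3291 term appears on both sides and cancels. Collect the known terms of each column as K = Σ(ρt)_known − 3291 × (depth of known layers): K_1 = 84831.5 − 3291×30.5 = −15544; K_2 = 52173 − 3291×(0.955 + 18.6) = −12182.505.
Balance: K_1 = K_2 − x×(3291 − 2884), so x = (K_2 − K_1)/(3291 − 2884) = 3361.49/407 = 8.26 km.

8.26 km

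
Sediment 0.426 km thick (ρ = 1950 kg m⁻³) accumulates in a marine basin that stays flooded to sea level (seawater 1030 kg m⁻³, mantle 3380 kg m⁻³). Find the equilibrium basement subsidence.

Submarine loading: the sediment displaces seawater, and the subsidence is in turn flooded, so s (ρ_m − ρ_w) = t (ρ_sed − ρ_w).
s = 0.426 km × (1950 − 1030) / (3380 − 1030) = 0.167 km.

0.167 km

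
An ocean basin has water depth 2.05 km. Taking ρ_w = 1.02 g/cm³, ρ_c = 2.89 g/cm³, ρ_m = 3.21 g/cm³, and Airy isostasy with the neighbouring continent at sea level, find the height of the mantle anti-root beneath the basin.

12 km

Equating mass per unit area of the two columns: replacing crust with seawater at the top is compensated by replacing crust with mantle at the base: d (ρ_c − ρ_w) = a (ρ_m − ρ_c).
a = d (ρ_c − ρ_w)/(ρ_m − ρ_c) = 2.05 km × 1.87/0.32 = 12 km.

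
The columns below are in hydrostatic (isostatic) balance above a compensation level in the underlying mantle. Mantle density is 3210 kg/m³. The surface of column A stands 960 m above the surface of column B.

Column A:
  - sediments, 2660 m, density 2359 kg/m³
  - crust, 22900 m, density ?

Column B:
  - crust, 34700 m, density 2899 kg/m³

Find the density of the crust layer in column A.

Take the compensation level at the base of the deeper column (depth z_c below the surface of column A) and equate Σ ρ_i t_i down to z_c; mantle fills any gap and the z_c terms cancel.
Column A: 2660×2359 + 22900×ρ + (z_c − 25560)×3210
Column B: 960×0 + 34700×2899 + (z_c − 960 − 34700)×3210
The z_c×3210 term appears on both sides and cancels. Collect the known terms of each column as K = Σ(ρt)_known − 3210 × (depth of known layers): K_A = 6274940 − 3210×25560 = −75772660; K_B = 100595300 − 3210×(960 + 34700) = −13873300.
Balance: K_A + 22900×ρ = K_B, so ρ = (K_B − K_A)/22900 = 61899400/22900 = 2700 kg/m³.

2700 kg/m³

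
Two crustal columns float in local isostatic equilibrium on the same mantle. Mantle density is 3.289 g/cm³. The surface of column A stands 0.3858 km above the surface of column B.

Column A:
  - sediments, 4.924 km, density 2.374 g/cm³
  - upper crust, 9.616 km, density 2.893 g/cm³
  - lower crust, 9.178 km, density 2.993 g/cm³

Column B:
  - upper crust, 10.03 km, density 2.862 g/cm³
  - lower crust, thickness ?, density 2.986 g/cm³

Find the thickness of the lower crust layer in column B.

Take the compensation level at the base of the deeper column (depth z_c below the surface of column A) and equate Σ ρ_i t_i down to z_c; mantle fills any gap and the z_c terms cancel.
Column A: 4.924×2.374 + 9.616×2.893 + 9.178×2.993 + (z_c − 23.718)×3.289
Column B: 0.3858×0 + 10.03×2.862 + x×2.986 + (z_c − 0.3858 − 10.03 − x)×3.289
The z_c×3.289 term appears on both sides and cancels. Collect the known terms of each column as K = Σ(ρt)_known − 3.289 × (depth of known layers): K_A = 66.978418 − 3.289×23.718 = −11.030084; K_B = 28.70586 − 3.289×(0.3858 + 10.03) = −5.5517062.
Balance: K_A = K_B − x×(3.289 − 2.986), so x = (K_B − K_A)/(3.289 − 2.986) = 5.47838/0.303 = 18.1 km.

18.1 km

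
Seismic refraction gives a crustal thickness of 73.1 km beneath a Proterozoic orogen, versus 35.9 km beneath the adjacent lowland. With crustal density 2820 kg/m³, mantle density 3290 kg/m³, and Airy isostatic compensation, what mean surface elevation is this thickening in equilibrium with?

5.31 km

Excess crust Δ = 73.1 km − 35.9 km = 37.2 km, split between elevation h and root r with h + r = Δ.
Airy balance ρ_c h = (ρ_m − ρ_c) r gives r = h ρ_c/(ρ_m − ρ_c), so h (1 + ρ_c/(ρ_m − ρ_c)) = Δ, i.e. h = Δ (ρ_m − ρ_c)/ρ_m.
h = 37.2 km × 470/3290 = 5.31 km.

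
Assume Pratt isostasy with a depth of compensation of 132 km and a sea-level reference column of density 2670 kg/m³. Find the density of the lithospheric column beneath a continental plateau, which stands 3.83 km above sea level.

2590 kg/m³

Pratt balance: ρ_ref D = ρ (D + h).
ρ = ρ_ref D/(D + h) = 2670 × 132 km/(132 km + 3.83 km) = 2590 kg/m³.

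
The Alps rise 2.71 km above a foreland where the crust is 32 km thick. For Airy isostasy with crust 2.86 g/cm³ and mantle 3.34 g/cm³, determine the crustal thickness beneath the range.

50.9 km

Root depth r = h ρ_c / (ρ_m − ρ_c) = 2.71 km × 2.86 / 0.48 = 16.15 km.
Total thickness = T + h + r = 32 km + 2.71 km + 16.15 km = 50.9 km.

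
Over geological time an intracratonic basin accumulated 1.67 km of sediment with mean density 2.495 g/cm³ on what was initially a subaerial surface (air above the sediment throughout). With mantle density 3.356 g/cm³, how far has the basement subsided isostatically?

Subaerial load: s = t ρ_sed / ρ_m = 1.67 km × 2.495/3.356 = 1.24 km.

1.24 km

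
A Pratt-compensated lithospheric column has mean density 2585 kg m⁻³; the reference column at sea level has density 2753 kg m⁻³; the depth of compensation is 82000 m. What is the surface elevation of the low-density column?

5330 m

ρ_ref D = ρ (D + h) → h = D (ρ_ref − ρ)/ρ.
h = 82000 m × (2753 − 2585)/2585 = 5330 m.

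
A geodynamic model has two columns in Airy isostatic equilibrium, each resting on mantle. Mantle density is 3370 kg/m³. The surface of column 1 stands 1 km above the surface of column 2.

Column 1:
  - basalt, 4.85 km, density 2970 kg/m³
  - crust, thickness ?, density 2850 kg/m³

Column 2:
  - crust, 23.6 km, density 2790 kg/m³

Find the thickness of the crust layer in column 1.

29.1 km

Take the compensation level at the base of the deeper column (depth z_c below the surface of column 1) and equate Σ ρ_i t_i down to z_c; mantle fills any gap and the z_c terms cancel.
Column 1: 4.85×2970 + x×2850 + (z_c − 4.85 − x)×3370
Column 2: 1×0 + 23.6×2790 + (z_c − 1 − 23.6)×3370
The z_c×3370 term appears on both sides and cancels. Collect the known terms of each column as K = Σ(ρt)_known − 3370 × (depth of known layers): K_1 = 14404.5 − 3370×4.85 = −1940; K_2 = 65844 − 3370×(1 + 23.6) = −17058.
Balance: K_1 − x×(3370 − 2850) = K_2, so x = (K_1 − K_2)/(3370 − 2850) = 15118/520 = 29.1 km.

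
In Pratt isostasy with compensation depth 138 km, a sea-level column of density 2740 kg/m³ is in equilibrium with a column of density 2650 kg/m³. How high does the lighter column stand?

4.69 km

ρ_ref D = ρ (D + h) → h = D (ρ_ref − ρ)/ρ.
h = 138 km × (2740 − 2650)/2650 = 4.69 km.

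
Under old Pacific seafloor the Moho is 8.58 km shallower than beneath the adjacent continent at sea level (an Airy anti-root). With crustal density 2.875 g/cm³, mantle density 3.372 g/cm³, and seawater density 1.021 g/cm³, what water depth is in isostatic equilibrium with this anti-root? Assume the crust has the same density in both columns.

2.3 km

Replacing a thickness d of crust by seawater at the top must be balanced by replacing crust with mantle at the base: d (ρ_c − ρ_w) = a (ρ_m − ρ_c).
d = a (ρ_m − ρ_c)/(ρ_c − ρ_w) = 8.58 km × 0.497/1.854 = 2.3 km.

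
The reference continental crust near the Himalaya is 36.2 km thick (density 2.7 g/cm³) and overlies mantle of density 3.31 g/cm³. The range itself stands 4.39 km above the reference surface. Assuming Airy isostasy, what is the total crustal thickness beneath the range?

Root depth r = h ρ_c / (ρ_m − ρ_c) = 4.39 km × 2.7 / 0.61 = 19.43 km.
Total thickness = T + h + r = 36.2 km + 4.39 km + 19.43 km = 60 km.

60 km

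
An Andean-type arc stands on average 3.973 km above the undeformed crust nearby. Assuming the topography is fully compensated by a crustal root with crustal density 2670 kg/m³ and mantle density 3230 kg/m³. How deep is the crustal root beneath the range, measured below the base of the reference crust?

By Archimedes' principle applied to the lithosphere: the weight of the topography is balanced by the buoyancy of the root, ρ_c h = (ρ_m − ρ_c) r.
r = h · ρ_c / (ρ_m − ρ_c) = 3.973 km × 2670 / (3230 − 2670) = 18.9 km.

18.9 km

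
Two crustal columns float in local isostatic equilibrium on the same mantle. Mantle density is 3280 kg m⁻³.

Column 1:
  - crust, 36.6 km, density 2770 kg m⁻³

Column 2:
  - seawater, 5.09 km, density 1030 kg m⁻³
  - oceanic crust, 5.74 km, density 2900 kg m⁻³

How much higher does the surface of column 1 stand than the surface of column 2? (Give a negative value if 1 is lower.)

1.53 km

For any compensation level in the mantle, the mantle terms cancel and isostasy reduces to e = (Σt_1 − Σt_2) − (Σ(ρt)_1 − Σ(ρt)_2) / ρ_m.
Σt_1 = 36.6 km; Σt_2 = 10.83 km; Σ(ρt)_1 = 101382; Σ(ρt)_2 = 21888.7 (in km·kg m⁻³).
e = (36.6 − 10.83) − (101382 − 21888.7) / 3280 = 1.53 km.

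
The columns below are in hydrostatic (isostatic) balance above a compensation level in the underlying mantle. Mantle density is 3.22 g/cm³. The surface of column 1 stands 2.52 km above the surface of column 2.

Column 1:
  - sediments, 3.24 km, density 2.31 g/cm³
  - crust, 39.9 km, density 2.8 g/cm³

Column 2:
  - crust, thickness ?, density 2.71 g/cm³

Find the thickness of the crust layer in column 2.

22.7 km

Take the compensation level at the base of the deeper column (depth z_c below the surface of column 1) and equate Σ ρ_i t_i down to z_c; mantle fills any gap and the z_c terms cancel.
Column 1: 3.24×2.31 + 39.9×2.8 + (z_c − 43.14)×3.22
Column 2: 2.52×0 + x×2.71 + (z_c − 2.52 − 0 − x)×3.22
The z_c×3.22 term appears on both sides and cancels. Collect the known terms of each column as K = Σ(ρt)_known − 3.22 × (depth of known layers): K_1 = 119.2044 − 3.22×43.14 = −19.7064; K_2 = 0 − 3.22×(2.52 + 0) = −8.1144.
Balance: K_1 = K_2 − x×(3.22 − 2.71), so x = (K_2 − K_1)/(3.22 − 2.71) = 11.592/0.51 = 22.7 km.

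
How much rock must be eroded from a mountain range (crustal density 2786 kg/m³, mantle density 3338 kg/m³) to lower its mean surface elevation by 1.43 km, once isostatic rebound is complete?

8.65 km

Net drop Δ = e − u = e − e ρ_c/ρ_m = e (ρ_m − ρ_c)/ρ_m.
e = Δ ρ_m/(ρ_m − ρ_c) = 1.43 km × 3338/552 = 8.65 km.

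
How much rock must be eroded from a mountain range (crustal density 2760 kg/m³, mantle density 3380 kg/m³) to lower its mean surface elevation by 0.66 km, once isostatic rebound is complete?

3.6 km

Net drop Δ = e − u = e − e ρ_c/ρ_m = e (ρ_m − ρ_c)/ρ_m.
e = Δ ρ_m/(ρ_m − ρ_c) = 0.66 km × 3380/620 = 3.6 km.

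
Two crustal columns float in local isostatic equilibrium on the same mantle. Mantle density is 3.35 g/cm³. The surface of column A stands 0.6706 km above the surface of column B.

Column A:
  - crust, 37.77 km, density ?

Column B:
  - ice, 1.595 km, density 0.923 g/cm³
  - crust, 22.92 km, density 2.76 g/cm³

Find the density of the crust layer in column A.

2.83 g/cm³

Take the compensation level at the base of the deeper column (depth z_c below the surface of column A) and equate Σ ρ_i t_i down to z_c; mantle fills any gap and the z_c terms cancel.
Column A: 37.77×ρ + (z_c − 37.77)×3.35
Column B: 0.6706×0 + 1.595×0.923 + 22.92×2.76 + (z_c − 0.6706 − 24.515)×3.35
The z_c×3.35 term appears on both sides and cancels. Collect the known terms of each column as K = Σ(ρt)_known − 3.35 × (depth of known layers): K_A = 0 − 3.35×37.77 = −126.5295; K_B = 64.731385 − 3.35×(0.6706 + 24.515) = −19.640375.
Balance: K_A + 37.77×ρ = K_B, so ρ = (K_B − K_A)/37.77 = 106.889/37.77 = 2.83 g/cm³.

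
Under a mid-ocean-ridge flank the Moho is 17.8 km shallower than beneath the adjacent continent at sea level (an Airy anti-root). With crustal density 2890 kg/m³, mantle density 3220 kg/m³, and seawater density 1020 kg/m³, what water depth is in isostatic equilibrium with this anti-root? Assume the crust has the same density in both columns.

3.14 km

Replacing a thickness d of crust by seawater at the top must be balanced by replacing crust with mantle at the base: d (ρ_c − ρ_w) = a (ρ_m − ρ_c).
d = a (ρ_m − ρ_c)/(ρ_c − ρ_w) = 17.8 km × 330/1870 = 3.14 km.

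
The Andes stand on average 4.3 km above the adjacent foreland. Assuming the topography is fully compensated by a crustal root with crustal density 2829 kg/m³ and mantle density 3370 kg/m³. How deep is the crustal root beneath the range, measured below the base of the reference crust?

Balancing pressure at the compensation depth: the weight of the topography is balanced by the buoyancy of the root, ρ_c h = (ρ_m − ρ_c) r.
r = h · ρ_c / (ρ_m − ρ_c) = 4.3 km × 2829 / (3370 − 2829) = 22.5 km.

22.5 km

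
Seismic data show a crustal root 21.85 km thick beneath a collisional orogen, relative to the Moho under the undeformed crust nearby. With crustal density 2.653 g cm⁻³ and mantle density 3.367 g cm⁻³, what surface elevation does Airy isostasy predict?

In Airy isostatic equilibrium: ρ_c h = (ρ_m − ρ_c) r.
h = r (ρ_m − ρ_c) / ρ_c = 21.85 km × (3.367 − 2.653) / 2.653 = 5.88 km.

5.88 km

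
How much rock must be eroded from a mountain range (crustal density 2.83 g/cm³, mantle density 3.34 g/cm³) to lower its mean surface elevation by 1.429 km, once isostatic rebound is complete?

9.36 km

Net drop Δ = e − u = e − e ρ_c/ρ_m = e (ρ_m − ρ_c)/ρ_m.
e = Δ ρ_m/(ρ_m − ρ_c) = 1.429 km × 3.34/0.51 = 9.36 km.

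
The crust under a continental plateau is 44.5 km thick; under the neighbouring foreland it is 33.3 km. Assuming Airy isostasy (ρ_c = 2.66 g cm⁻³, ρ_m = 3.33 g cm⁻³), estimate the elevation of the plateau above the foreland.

Excess crust Δ = 44.5 km − 33.3 km = 11.2 km, split between elevation h and root r with h + r = Δ.
Airy balance ρ_c h = (ρ_m − ρ_c) r gives r = h ρ_c/(ρ_m − ρ_c), so h (1 + ρ_c/(ρ_m − ρ_c)) = Δ, i.e. h = Δ (ρ_m − ρ_c)/ρ_m.
h = 11.2 km × 0.67/3.33 = 2.25 km.

2.25 km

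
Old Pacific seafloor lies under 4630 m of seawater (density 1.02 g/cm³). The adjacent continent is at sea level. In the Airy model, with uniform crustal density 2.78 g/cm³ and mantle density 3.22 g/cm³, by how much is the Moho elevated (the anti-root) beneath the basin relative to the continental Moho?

18500 m

For local isostatic compensation: replacing crust with seawater at the top is compensated by replacing crust with mantle at the base: d (ρ_c − ρ_w) = a (ρ_m − ρ_c).
a = d (ρ_c − ρ_w)/(ρ_m − ρ_c) = 4630 m × 1.76/0.44 = 18500 m.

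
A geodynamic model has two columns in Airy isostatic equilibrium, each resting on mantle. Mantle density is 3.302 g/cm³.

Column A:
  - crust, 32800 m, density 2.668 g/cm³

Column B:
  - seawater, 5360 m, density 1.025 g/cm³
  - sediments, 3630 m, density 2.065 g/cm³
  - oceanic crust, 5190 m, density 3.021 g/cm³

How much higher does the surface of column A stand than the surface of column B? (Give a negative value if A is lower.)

800 m

For any compensation level in the mantle, the mantle terms cancel and isostasy reduces to e = (Σt_A − Σt_B) − (Σ(ρt)_A − Σ(ρt)_B) / ρ_m.
Σt_A = 32800 m; Σt_B = 14180 m; Σ(ρt)_A = 87510.4; Σ(ρt)_B = 28668.94 (in m·g/cm³).
e = (32800 − 14180) − (87510.4 − 28668.94) / 3.302 = 800 m.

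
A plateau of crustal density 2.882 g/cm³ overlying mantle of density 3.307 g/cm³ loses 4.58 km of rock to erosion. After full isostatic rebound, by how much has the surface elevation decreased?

Rebound u = e ρ_c/ρ_m = 4.58 km × 2.882/3.307 = 3.991 km.
Net surface drop = e − u = 4.58 km − 3.991 km = e (ρ_m − ρ_c)/ρ_m = 0.589 km.

0.589 km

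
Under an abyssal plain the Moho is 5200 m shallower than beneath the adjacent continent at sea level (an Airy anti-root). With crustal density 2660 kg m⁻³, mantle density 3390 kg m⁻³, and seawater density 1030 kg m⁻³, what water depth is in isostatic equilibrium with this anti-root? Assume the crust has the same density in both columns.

2330 m

Replacing a thickness d of crust by seawater at the top must be balanced by replacing crust with mantle at the base: d (ρ_c − ρ_w) = a (ρ_m − ρ_c).
d = a (ρ_m − ρ_c)/(ρ_c − ρ_w) = 5200 m × 730/1630 = 2330 m.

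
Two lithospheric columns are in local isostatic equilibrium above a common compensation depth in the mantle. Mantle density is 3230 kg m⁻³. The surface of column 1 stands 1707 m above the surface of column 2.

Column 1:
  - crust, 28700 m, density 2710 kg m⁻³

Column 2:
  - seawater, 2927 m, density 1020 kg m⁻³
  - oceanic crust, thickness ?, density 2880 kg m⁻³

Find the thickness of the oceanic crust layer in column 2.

8400 m

Take the compensation level at the base of the deeper column (depth z_c below the surface of column 1) and equate Σ ρ_i t_i down to z_c; mantle fills any gap and the z_c terms cancel.
Column 1: 28700×2710 + (z_c − 28700)×3230
Column 2: 1707×0 + 2927×1020 + x×2880 + (z_c − 1707 − 2927 − x)×3230
The z_c×3230 term appears on both sides and cancels. Collect the known terms of each column as K = Σ(ρt)_known − 3230 × (depth of known layers): K_1 = 77777000 − 3230×28700 = −14924000; K_2 = 2985540 − 3230×(1707 + 2927) = −11982280.
Balance: K_1 = K_2 − x×(3230 − 2880), so x = (K_2 − K_1)/(3230 − 2880) = 2941720/350 = 8400 m.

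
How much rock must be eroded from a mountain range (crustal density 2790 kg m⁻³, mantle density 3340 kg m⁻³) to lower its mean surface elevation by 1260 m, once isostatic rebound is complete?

Net drop Δ = e − u = e − e ρ_c/ρ_m = e (ρ_m − ρ_c)/ρ_m.
e = Δ ρ_m/(ρ_m − ρ_c) = 1260 m × 3340/550 = 7650 m.

7650 m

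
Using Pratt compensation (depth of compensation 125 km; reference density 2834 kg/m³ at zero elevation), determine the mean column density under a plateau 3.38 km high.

2760 kg/m³

Pratt balance: ρ_ref D = ρ (D + h).
ρ = ρ_ref D/(D + h) = 2834 × 125 km/(125 km + 3.38 km) = 2760 kg/m³.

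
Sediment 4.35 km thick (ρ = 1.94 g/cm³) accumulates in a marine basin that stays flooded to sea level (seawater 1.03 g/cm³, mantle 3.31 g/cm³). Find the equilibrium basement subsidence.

1.74 km

Submarine loading: the sediment displaces seawater, and the subsidence is in turn flooded, so s (ρ_m − ρ_w) = t (ρ_sed − ρ_w).
s = 4.35 km × (1.94 − 1.03) / (3.31 − 1.03) = 1.74 km.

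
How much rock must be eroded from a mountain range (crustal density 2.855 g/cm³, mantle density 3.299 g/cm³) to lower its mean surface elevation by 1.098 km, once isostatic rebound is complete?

Net drop Δ = e − u = e − e ρ_c/ρ_m = e (ρ_m − ρ_c)/ρ_m.
e = Δ ρ_m/(ρ_m − ρ_c) = 1.098 km × 3.299/0.444 = 8.16 km.

8.16 km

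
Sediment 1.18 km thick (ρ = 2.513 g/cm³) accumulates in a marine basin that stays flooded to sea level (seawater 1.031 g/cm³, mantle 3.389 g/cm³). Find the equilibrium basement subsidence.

0.742 km

Submarine loading: the sediment displaces seawater, and the subsidence is in turn flooded, so s (ρ_m − ρ_w) = t (ρ_sed − ρ_w).
s = 1.18 km × (2.513 − 1.031) / (3.389 − 1.031) = 0.742 km.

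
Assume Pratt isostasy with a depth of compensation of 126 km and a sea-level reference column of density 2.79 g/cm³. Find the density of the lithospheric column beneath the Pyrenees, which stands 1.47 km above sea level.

Pratt balance: ρ_ref D = ρ (D + h).
ρ = ρ_ref D/(D + h) = 2.79 × 126 km/(126 km + 1.47 km) = 2.76 g/cm³.

2.76 g/cm³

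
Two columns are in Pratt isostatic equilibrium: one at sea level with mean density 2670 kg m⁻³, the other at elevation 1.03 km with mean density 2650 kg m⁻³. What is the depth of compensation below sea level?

136 km

ρ_ref D = ρ (D + h) → D (ρ_ref − ρ) = ρ h.
D = ρ h/(ρ_ref − ρ) = 2650 × 1.03 km/(2670 − 2650) = 136 km.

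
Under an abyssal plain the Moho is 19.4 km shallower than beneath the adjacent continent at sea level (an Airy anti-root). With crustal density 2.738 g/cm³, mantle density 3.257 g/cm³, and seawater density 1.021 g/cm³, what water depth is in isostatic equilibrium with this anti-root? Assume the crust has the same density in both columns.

5.86 km

Replacing a thickness d of crust by seawater at the top must be balanced by replacing crust with mantle at the base: d (ρ_c − ρ_w) = a (ρ_m − ρ_c).
d = a (ρ_m − ρ_c)/(ρ_c − ρ_w) = 19.4 km × 0.519/1.717 = 5.86 km.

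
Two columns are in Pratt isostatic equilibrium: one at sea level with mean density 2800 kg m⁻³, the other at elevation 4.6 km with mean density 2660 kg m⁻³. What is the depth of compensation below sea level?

87.4 km

ρ_ref D = ρ (D + h) → D (ρ_ref − ρ) = ρ h.
D = ρ h/(ρ_ref − ρ) = 2660 × 4.6 km/(2800 − 2660) = 87.4 km.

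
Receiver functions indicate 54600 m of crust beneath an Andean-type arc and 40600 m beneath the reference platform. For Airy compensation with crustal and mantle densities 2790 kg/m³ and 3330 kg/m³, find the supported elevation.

Excess crust Δ = 54600 m − 40600 m = 14000 m, split between elevation h and root r with h + r = Δ.
Airy balance ρ_c h = (ρ_m − ρ_c) r gives r = h ρ_c/(ρ_m − ρ_c), so h (1 + ρ_c/(ρ_m − ρ_c)) = Δ, i.e. h = Δ (ρ_m − ρ_c)/ρ_m.
h = 14000 m × 540/3330 = 2270 m.

2270 m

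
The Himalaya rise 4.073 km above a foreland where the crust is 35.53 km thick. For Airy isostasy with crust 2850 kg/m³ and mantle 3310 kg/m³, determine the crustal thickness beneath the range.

64.8 km

Root depth r = h ρ_c / (ρ_m − ρ_c) = 4.073 km × 2850 / 460 = 25.23 km.
Total thickness = T + h + r = 35.53 km + 4.073 km + 25.23 km = 64.8 km.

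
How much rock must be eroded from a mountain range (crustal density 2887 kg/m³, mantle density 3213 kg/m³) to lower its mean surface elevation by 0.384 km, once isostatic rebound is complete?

Net drop Δ = e − u = e − e ρ_c/ρ_m = e (ρ_m − ρ_c)/ρ_m.
e = Δ ρ_m/(ρ_m − ρ_c) = 0.384 km × 3213/326 = 3.78 km.

3.78 km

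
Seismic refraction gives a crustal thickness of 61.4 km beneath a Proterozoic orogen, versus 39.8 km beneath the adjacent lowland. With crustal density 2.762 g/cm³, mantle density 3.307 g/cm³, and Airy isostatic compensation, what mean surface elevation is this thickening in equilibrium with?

Excess crust Δ = 61.4 km − 39.8 km = 21.6 km, split between elevation h and root r with h + r = Δ.
Airy balance ρ_c h = (ρ_m − ρ_c) r gives r = h ρ_c/(ρ_m − ρ_c), so h (1 + ρ_c/(ρ_m − ρ_c)) = Δ, i.e. h = Δ (ρ_m − ρ_c)/ρ_m.
h = 21.6 km × 0.545/3.307 = 3.56 km.

3.56 km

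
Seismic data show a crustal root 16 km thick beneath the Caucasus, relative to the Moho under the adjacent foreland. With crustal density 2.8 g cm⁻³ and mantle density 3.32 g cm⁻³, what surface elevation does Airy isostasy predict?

Balancing pressure at the compensation depth: ρ_c h = (ρ_m − ρ_c) r.
h = r (ρ_m − ρ_c) / ρ_c = 16 km × (3.32 − 2.8) / 2.8 = 2.97 km.

2.97 km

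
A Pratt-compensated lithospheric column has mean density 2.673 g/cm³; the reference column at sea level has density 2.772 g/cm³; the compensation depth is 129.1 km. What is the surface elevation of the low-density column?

ρ_ref D = ρ (D + h) → h = D (ρ_ref − ρ)/ρ.
h = 129.1 km × (2.772 − 2.673)/2.673 = 4.78 km.

4.78 km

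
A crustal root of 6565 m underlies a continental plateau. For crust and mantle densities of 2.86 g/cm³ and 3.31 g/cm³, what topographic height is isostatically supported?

1030 m

Equating mass per unit area of the two columns: ρ_c h = (ρ_m − ρ_c) r.
h = r (ρ_m − ρ_c) / ρ_c = 6565 m × (3.31 − 2.86) / 2.86 = 1030 m.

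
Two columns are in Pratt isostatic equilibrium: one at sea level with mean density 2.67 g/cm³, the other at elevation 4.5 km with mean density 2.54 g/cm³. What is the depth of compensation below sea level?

87.9 km

ρ_ref D = ρ (D + h) → D (ρ_ref − ρ) = ρ h.
D = ρ h/(ρ_ref − ρ) = 2.54 × 4.5 km/(2.67 − 2.54) = 87.9 km.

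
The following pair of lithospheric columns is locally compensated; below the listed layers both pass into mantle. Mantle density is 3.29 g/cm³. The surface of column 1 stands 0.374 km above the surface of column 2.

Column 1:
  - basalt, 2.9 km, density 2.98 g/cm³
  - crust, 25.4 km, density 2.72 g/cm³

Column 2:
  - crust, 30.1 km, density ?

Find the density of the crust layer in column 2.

2.82 g/cm³

Take the compensation level at the base of the deeper column (depth z_c below the surface of column 1) and equate Σ ρ_i t_i down to z_c; mantle fills any gap and the z_c terms cancel.
Column 1: 2.9×2.98 + 25.4×2.72 + (z_c − 28.3)×3.29
Column 2: 0.374×0 + 30.1×ρ + (z_c − 0.374 − 30.1)×3.29
The z_c×3.29 term appears on both sides and cancels. Collect the known terms of each column as K = Σ(ρt)_known − 3.29 × (depth of known layers): K_1 = 77.73 − 3.29×28.3 = −15.377; K_2 = 0 − 3.29×(0.374 + 30.1) = −100.25946.
Balance: K_1 = K_2 + 30.1×ρ, so ρ = (K_1 − K_2)/30.1 = 84.8825/30.1 = 2.82 g/cm³.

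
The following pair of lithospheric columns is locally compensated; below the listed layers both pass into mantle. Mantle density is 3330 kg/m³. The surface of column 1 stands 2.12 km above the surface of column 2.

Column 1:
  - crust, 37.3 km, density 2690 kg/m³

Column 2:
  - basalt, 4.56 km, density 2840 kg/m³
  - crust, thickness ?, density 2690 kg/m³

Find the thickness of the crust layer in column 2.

Take the compensation level at the base of the deeper column (depth z_c below the surface of column 1) and equate Σ ρ_i t_i down to z_c; mantle fills any gap and the z_c terms cancel.
Column 1: 37.3×2690 + (z_c − 37.3)×3330
Column 2: 2.12×0 + 4.56×2840 + x×2690 + (z_c − 2.12 − 4.56 − x)×3330
The z_c×3330 term appears on both sides and cancels. Collect the known terms of each column as K = Σ(ρt)_known − 3330 × (depth of known layers): K_1 = 100337 − 3330×37.3 = −23872; K_2 = 12950.4 − 3330×(2.12 + 4.56) = −9294.
Balance: K_1 = K_2 − x×(3330 − 2690), so x = (K_2 − K_1)/(3330 − 2690) = 14578/640 = 22.8 km.

22.8 km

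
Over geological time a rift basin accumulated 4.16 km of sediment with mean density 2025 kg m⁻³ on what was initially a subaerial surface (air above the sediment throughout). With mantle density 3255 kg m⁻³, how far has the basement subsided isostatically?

Subaerial load: s = t ρ_sed / ρ_m = 4.16 km × 2025/3255 = 2.59 km.

2.59 km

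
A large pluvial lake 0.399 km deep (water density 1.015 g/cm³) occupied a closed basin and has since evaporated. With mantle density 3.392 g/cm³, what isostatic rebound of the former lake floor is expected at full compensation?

u = d ρ_w/ρ_m = 0.399 km × 1.015/3.392 = 0.119 km.

0.119 km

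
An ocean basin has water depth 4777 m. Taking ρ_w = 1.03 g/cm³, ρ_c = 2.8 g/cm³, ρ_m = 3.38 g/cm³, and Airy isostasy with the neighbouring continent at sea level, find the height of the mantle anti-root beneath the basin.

Balancing pressure at the compensation depth: replacing crust with seawater at the top is compensated by replacing crust with mantle at the base: d (ρ_c − ρ_w) = a (ρ_m − ρ_c).
a = d (ρ_c − ρ_w)/(ρ_m − ρ_c) = 4777 m × 1.77/0.58 = 14600 m.

14600 m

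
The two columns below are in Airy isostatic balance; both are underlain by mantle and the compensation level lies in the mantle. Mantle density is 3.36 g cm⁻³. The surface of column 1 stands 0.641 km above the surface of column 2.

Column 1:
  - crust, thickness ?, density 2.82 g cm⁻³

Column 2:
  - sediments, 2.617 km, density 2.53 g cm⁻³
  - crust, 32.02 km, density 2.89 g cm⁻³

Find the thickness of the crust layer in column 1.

Take the compensation level at the base of the deeper column (depth z_c below the surface of column 1) and equate Σ ρ_i t_i down to z_c; mantle fills any gap and the z_c terms cancel.
Column 1: x×2.82 + (z_c − 0 − x)×3.36
Column 2: 0.641×0 + 2.617×2.53 + 32.02×2.89 + (z_c − 0.641 − 34.637)×3.36
The z_c×3.36 term appears on both sides and cancels. Collect the known terms of each column as K = Σ(ρt)_known − 3.36 × (depth of known layers): K_1 = 0 − 3.36×0 = 0; K_2 = 99.15881 − 3.36×(0.641 + 34.637) = −19.37527.
Balance: K_1 − x×(3.36 − 2.82) = K_2, so x = (K_1 − K_2)/(3.36 − 2.82) = 19.3753/0.54 = 35.9 km.

35.9 km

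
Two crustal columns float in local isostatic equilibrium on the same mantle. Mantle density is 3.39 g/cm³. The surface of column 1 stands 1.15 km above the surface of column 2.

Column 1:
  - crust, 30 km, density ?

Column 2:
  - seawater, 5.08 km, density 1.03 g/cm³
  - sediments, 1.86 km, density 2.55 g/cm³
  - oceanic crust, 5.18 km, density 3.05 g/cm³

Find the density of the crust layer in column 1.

Take the compensation level at the base of the deeper column (depth z_c below the surface of column 1) and equate Σ ρ_i t_i down to z_c; mantle fills any gap and the z_c terms cancel.
Column 1: 30×ρ + (z_c − 30)×3.39
Column 2: 1.15×0 + 5.08×1.03 + 1.86×2.55 + 5.18×3.05 + (z_c − 1.15 − 12.12)×3.39
The z_c×3.39 term appears on both sides and cancels. Collect the known terms of each column as K = Σ(ρt)_known − 3.39 × (depth of known layers): K_1 = 0 − 3.39×30 = −101.7; K_2 = 25.7744 − 3.39×(1.15 + 12.12) = −19.2109.
Balance: K_1 + 30×ρ = K_2, so ρ = (K_2 − K_1)/30 = 82.4891/30 = 2.75 g/cm³.

2.75 g/cm³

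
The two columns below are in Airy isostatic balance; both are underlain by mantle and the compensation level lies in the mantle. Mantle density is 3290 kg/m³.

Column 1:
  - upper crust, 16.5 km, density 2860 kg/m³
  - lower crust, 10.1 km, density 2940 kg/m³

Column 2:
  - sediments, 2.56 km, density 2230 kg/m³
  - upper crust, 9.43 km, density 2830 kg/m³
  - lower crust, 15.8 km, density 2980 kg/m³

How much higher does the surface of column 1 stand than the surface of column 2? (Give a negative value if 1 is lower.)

For any compensation level in the mantle, the mantle terms cancel and isostasy reduces to e = (Σt_1 − Σt_2) − (Σ(ρt)_1 − Σ(ρt)_2) / ρ_m.
Σt_1 = 26.6 km; Σt_2 = 27.79 km; Σ(ρt)_1 = 76884; Σ(ρt)_2 = 79479.7 (in km·kg/m³).
e = (26.6 − 27.79) − (76884 − 79479.7) / 3290 = −0.401 km.

−0.401 km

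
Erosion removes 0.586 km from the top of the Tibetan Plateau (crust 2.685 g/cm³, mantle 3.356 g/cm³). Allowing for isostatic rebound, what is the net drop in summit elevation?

Rebound u = e ρ_c/ρ_m = 0.586 km × 2.685/3.356 = 0.4688 km.
Net surface drop = e − u = 0.586 km − 0.4688 km = e (ρ_m − ρ_c)/ρ_m = 0.117 km.

0.117 km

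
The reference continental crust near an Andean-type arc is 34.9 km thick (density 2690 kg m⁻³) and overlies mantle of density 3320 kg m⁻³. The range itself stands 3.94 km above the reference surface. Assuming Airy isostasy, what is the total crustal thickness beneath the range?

55.7 km

Root depth r = h ρ_c / (ρ_m − ρ_c) = 3.94 km × 2690 / 630 = 16.82 km.
Total thickness = T + h + r = 34.9 km + 3.94 km + 16.82 km = 55.7 km.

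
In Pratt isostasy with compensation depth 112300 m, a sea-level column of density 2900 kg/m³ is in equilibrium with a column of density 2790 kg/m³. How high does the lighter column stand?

4430 m

ρ_ref D = ρ (D + h) → h = D (ρ_ref − ρ)/ρ.
h = 112300 m × (2900 − 2790)/2790 = 4430 m.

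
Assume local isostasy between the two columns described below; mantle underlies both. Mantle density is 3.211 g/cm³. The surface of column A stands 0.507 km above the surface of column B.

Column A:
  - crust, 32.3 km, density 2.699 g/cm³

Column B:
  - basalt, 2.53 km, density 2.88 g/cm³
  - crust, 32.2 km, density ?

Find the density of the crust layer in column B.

Take the compensation level at the base of the deeper column (depth z_c below the surface of column A) and equate Σ ρ_i t_i down to z_c; mantle fills any gap and the z_c terms cancel.
Column A: 32.3×2.699 + (z_c − 32.3)×3.211
Column B: 0.507×0 + 2.53×2.88 + 32.2×ρ + (z_c − 0.507 − 34.73)×3.211
The z_c×3.211 term appears on both sides and cancels. Collect the known terms of each column as K = Σ(ρt)_known − 3.211 × (depth of known layers): K_A = 87.1777 − 3.211×32.3 = −16.5376; K_B = 7.2864 − 3.211×(0.507 + 34.73) = −105.859607.
Balance: K_A = K_B + 32.2×ρ, so ρ = (K_A − K_B)/32.2 = 89.322/32.2 = 2.77 g/cm³.

2.77 g/cm³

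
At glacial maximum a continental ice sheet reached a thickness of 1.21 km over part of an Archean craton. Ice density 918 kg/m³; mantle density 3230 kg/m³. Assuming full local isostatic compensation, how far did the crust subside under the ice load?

By Archimedes' principle applied to the lithosphere: the ice load ρ_ice t is balanced by mantle displaced below, ρ_m s.
s = t ρ_ice / ρ_m = 1.21 km × 918/3230 = 0.344 km.

0.344 km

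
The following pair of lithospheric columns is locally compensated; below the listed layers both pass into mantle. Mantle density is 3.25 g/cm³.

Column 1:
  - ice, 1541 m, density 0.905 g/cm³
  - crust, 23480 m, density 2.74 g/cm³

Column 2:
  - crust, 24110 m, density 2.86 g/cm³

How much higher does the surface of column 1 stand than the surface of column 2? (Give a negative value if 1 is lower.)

For any compensation level in the mantle, the mantle terms cancel and isostasy reduces to e = (Σt_1 − Σt_2) − (Σ(ρt)_1 − Σ(ρt)_2) / ρ_m.
Σt_1 = 25021 m; Σt_2 = 24110 m; Σ(ρt)_1 = 65729.805; Σ(ρt)_2 = 68954.6 (in m·g/cm³).
e = (25021 − 24110) − (65729.805 − 68954.6) / 3.25 = 1900 m.

1900 m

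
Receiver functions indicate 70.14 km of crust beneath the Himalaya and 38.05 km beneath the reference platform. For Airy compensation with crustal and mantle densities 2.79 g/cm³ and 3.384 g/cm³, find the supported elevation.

Excess crust Δ = 70.14 km − 38.05 km = 32.09 km, split between elevation h and root r with h + r = Δ.
Airy balance ρ_c h = (ρ_m − ρ_c) r gives r = h ρ_c/(ρ_m − ρ_c), so h (1 + ρ_c/(ρ_m − ρ_c)) = Δ, i.e. h = Δ (ρ_m − ρ_c)/ρ_m.
h = 32.09 km × 0.594/3.384 = 5.63 km.

5.63 km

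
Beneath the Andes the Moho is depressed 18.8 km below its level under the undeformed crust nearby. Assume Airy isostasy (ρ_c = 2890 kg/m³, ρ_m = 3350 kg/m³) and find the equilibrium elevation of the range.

2.99 km

For local isostatic compensation: ρ_c h = (ρ_m − ρ_c) r.
h = r (ρ_m − ρ_c) / ρ_c = 18.8 km × (3350 − 2890) / 2890 = 2.99 km.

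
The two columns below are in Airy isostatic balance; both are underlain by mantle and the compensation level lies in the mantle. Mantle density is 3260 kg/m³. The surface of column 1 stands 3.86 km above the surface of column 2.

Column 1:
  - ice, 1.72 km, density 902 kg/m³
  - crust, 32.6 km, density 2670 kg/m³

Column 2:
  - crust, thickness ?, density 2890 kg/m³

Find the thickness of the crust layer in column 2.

28.9 km

Take the compensation level at the base of the deeper column (depth z_c below the surface of column 1) and equate Σ ρ_i t_i down to z_c; mantle fills any gap and the z_c terms cancel.
Column 1: 1.72×902 + 32.6×2670 + (z_c − 34.32)×3260
Column 2: 3.86×0 + x×2890 + (z_c − 3.86 − 0 − x)×3260
The z_c×3260 term appears on both sides and cancels. Collect the known terms of each column as K = Σ(ρt)_known − 3260 × (depth of known layers): K_1 = 88593.44 − 3260×34.32 = −23289.76; K_2 = 0 − 3260×(3.86 + 0) = −12583.6.
Balance: K_1 = K_2 − x×(3260 − 2890), so x = (K_2 − K_1)/(3260 − 2890) = 10706.2/370 = 28.9 km.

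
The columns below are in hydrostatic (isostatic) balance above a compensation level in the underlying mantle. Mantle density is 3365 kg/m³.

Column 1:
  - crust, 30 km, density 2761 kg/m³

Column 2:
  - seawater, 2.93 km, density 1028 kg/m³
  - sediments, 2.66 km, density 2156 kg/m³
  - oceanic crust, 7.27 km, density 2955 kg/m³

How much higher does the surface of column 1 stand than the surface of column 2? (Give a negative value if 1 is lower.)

For any compensation level in the mantle, the mantle terms cancel and isostasy reduces to e = (Σt_1 − Σt_2) − (Σ(ρt)_1 − Σ(ρt)_2) / ρ_m.
Σt_1 = 30 km; Σt_2 = 12.86 km; Σ(ρt)_1 = 82830; Σ(ρt)_2 = 30229.85 (in km·kg/m³).
e = (30 − 12.86) − (82830 − 30229.85) / 3365 = 1.51 km.

1.51 km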